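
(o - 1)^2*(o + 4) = o^3 + 2*o^2 - 7*o + 4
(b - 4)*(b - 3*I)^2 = b^3 - 4*b^2 - 6*I*b^2 - 9*b + 24*I*b + 36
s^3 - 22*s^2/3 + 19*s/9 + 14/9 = (s - 7)*(s - 2/3)*(s + 1/3)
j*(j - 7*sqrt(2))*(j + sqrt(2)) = j^3 - 6*sqrt(2)*j^2 - 14*j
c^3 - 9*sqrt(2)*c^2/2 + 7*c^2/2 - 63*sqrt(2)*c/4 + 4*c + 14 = (c + 7/2)*(c - 4*sqrt(2))*(c - sqrt(2)/2)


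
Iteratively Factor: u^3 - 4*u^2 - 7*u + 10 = (u + 2)*(u^2 - 6*u + 5) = (u - 5)*(u + 2)*(u - 1)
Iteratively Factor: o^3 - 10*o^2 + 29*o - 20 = (o - 4)*(o^2 - 6*o + 5) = (o - 5)*(o - 4)*(o - 1)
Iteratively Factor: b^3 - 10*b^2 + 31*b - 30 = (b - 2)*(b^2 - 8*b + 15) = (b - 3)*(b - 2)*(b - 5)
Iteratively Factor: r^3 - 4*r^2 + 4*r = (r - 2)*(r^2 - 2*r) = r*(r - 2)*(r - 2)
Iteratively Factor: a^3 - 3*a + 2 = (a - 1)*(a^2 + a - 2) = (a - 1)*(a + 2)*(a - 1)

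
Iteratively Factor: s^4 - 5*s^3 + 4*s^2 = (s - 1)*(s^3 - 4*s^2) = s*(s - 1)*(s^2 - 4*s) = s^2*(s - 1)*(s - 4)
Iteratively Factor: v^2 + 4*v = (v + 4)*(v)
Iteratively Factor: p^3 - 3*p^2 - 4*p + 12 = (p - 3)*(p^2 - 4) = (p - 3)*(p + 2)*(p - 2)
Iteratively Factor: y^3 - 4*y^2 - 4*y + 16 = (y + 2)*(y^2 - 6*y + 8) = (y - 2)*(y + 2)*(y - 4)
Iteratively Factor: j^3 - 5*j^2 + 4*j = (j - 1)*(j^2 - 4*j) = j*(j - 1)*(j - 4)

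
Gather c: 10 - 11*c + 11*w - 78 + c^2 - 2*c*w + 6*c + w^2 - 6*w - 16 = c^2 + c*(-2*w - 5) + w^2 + 5*w - 84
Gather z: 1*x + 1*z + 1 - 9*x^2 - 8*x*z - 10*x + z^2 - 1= -9*x^2 - 9*x + z^2 + z*(1 - 8*x)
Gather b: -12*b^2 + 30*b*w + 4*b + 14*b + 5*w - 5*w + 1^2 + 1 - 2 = -12*b^2 + b*(30*w + 18)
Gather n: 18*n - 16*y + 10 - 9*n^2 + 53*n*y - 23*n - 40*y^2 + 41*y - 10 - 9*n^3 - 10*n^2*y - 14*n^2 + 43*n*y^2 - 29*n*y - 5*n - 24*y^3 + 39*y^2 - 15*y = -9*n^3 + n^2*(-10*y - 23) + n*(43*y^2 + 24*y - 10) - 24*y^3 - y^2 + 10*y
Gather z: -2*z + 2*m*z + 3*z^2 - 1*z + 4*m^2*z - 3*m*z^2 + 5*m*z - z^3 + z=-z^3 + z^2*(3 - 3*m) + z*(4*m^2 + 7*m - 2)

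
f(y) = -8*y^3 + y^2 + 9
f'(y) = -24*y^2 + 2*y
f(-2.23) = 102.69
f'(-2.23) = -123.81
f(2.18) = -69.13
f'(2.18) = -109.70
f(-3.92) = 506.26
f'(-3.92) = -376.63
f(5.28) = -1140.71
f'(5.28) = -658.52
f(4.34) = -626.14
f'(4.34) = -443.37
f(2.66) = -134.49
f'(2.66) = -164.49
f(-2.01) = 78.00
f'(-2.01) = -100.98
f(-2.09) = 86.40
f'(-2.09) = -109.01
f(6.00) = -1683.00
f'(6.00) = -852.00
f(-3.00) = 234.00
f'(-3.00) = -222.00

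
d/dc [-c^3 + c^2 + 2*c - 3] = -3*c^2 + 2*c + 2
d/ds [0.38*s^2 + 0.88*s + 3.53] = 0.76*s + 0.88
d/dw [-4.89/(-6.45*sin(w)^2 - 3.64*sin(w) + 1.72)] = -(63.081*sin(w) + 17.7996)*cos(w)/(6.45*sin(w)^2 + 3.64*sin(w) - 1.72)^2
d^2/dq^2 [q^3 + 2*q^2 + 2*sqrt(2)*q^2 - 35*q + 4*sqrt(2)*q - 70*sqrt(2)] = 6*q + 4 + 4*sqrt(2)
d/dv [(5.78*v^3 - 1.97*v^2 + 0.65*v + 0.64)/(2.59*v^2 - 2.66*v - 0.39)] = (14.9702*v^4 - 30.7496*v^3 - 3.2059*v^2 - 1.7786*v + 1.4489)/(6.7081*v^4 - 13.7788*v^3 + 5.0554*v^2 + 2.0748*v + 0.1521)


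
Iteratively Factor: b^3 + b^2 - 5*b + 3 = (b - 1)*(b^2 + 2*b - 3) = (b - 1)*(b + 3)*(b - 1)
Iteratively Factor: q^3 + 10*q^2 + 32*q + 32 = (q + 2)*(q^2 + 8*q + 16) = (q + 2)*(q + 4)*(q + 4)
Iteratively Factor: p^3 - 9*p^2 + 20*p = (p - 4)*(p^2 - 5*p) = p*(p - 4)*(p - 5)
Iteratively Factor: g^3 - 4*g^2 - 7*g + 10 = (g - 1)*(g^2 - 3*g - 10) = (g - 5)*(g - 1)*(g + 2)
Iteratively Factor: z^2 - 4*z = (z)*(z - 4)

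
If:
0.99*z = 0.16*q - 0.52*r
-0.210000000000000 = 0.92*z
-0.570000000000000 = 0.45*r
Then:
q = -5.53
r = -1.27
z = -0.23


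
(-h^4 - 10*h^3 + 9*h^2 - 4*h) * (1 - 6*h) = 6*h^5 + 59*h^4 - 64*h^3 + 33*h^2 - 4*h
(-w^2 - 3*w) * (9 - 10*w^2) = 10*w^4 + 30*w^3 - 9*w^2 - 27*w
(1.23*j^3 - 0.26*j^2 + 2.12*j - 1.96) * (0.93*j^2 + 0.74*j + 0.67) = 1.1439*j^5 + 0.6684*j^4 + 2.6033*j^3 - 0.4282*j^2 - 0.0299999999999998*j - 1.3132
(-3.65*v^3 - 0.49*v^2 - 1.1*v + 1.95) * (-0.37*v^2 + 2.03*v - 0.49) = 1.3505*v^5 - 7.2282*v^4 + 1.2008*v^3 - 2.7144*v^2 + 4.4975*v - 0.9555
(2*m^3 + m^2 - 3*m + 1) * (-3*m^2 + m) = -6*m^5 - m^4 + 10*m^3 - 6*m^2 + m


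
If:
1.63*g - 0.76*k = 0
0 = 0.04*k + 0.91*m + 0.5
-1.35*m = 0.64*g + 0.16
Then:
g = 1.13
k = 2.43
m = -0.66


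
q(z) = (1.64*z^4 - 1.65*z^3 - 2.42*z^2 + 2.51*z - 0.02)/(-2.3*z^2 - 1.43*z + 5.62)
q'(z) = (4.6*z + 1.43)*(1.64*z^4 - 1.65*z^3 - 2.42*z^2 + 2.51*z - 0.02)/(-2.3*z^2 - 1.43*z + 5.62)^2 + (6.56*z^3 - 4.95*z^2 - 4.84*z + 2.51)/(-2.3*z^2 - 1.43*z + 5.62)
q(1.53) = -0.63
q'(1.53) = -0.85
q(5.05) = -13.36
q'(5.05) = -6.09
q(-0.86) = -0.39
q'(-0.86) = -0.03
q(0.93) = 0.05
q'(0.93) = -0.30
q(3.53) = -5.72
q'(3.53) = -3.96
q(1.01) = 0.03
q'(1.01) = -0.27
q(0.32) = 0.10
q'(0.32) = 0.20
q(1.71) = -0.84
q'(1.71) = -1.35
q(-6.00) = -34.69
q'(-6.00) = 9.56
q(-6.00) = -34.69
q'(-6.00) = 9.56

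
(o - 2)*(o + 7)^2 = o^3 + 12*o^2 + 21*o - 98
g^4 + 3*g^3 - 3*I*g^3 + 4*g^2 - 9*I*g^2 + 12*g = g*(g + 3)*(g - 4*I)*(g + I)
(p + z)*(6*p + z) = 6*p^2 + 7*p*z + z^2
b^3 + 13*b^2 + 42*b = b*(b + 6)*(b + 7)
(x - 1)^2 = x^2 - 2*x + 1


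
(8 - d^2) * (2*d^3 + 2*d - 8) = -2*d^5 + 14*d^3 + 8*d^2 + 16*d - 64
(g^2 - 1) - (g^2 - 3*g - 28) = 3*g + 27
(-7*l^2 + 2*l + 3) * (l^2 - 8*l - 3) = -7*l^4 + 58*l^3 + 8*l^2 - 30*l - 9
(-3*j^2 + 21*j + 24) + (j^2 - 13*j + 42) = -2*j^2 + 8*j + 66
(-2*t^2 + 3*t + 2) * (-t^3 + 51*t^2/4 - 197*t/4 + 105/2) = 2*t^5 - 57*t^4/2 + 539*t^3/4 - 909*t^2/4 + 59*t + 105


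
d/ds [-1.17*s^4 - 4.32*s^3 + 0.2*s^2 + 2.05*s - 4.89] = -4.68*s^3 - 12.96*s^2 + 0.4*s + 2.05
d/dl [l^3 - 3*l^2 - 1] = 3*l*(l - 2)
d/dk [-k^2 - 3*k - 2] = -2*k - 3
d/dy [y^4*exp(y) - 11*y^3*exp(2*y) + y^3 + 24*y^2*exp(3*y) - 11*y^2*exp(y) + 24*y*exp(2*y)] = y^4*exp(y) - 22*y^3*exp(2*y) + 4*y^3*exp(y) + 72*y^2*exp(3*y) - 33*y^2*exp(2*y) - 11*y^2*exp(y) + 3*y^2 + 48*y*exp(3*y) + 48*y*exp(2*y) - 22*y*exp(y) + 24*exp(2*y)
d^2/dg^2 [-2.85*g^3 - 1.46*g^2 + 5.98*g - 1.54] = -17.1*g - 2.92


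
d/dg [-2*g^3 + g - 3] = 1 - 6*g^2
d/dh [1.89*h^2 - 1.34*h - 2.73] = 3.78*h - 1.34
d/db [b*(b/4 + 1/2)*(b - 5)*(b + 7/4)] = b^3 - 15*b^2/16 - 61*b/8 - 35/8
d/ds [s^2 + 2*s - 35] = 2*s + 2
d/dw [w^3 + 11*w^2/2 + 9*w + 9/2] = 3*w^2 + 11*w + 9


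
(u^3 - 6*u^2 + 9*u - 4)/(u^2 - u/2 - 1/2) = 2*(u^2 - 5*u + 4)/(2*u + 1)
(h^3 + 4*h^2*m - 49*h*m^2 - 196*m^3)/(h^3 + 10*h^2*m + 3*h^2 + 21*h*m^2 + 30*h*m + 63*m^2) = (h^2 - 3*h*m - 28*m^2)/(h^2 + 3*h*m + 3*h + 9*m)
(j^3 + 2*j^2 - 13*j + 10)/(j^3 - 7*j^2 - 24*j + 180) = (j^2 - 3*j + 2)/(j^2 - 12*j + 36)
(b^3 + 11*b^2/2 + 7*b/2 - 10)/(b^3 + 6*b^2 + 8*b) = (2*b^2 + 3*b - 5)/(2*b*(b + 2))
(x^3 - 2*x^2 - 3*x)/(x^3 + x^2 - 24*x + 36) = x*(x + 1)/(x^2 + 4*x - 12)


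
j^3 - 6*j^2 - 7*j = j*(j - 7)*(j + 1)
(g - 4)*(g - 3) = g^2 - 7*g + 12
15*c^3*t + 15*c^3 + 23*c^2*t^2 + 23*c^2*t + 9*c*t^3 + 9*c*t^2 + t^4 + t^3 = (c + t)*(3*c + t)*(5*c + t)*(t + 1)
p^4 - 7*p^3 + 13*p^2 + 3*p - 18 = (p - 3)^2*(p - 2)*(p + 1)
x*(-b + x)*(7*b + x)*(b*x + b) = -7*b^3*x^2 - 7*b^3*x + 6*b^2*x^3 + 6*b^2*x^2 + b*x^4 + b*x^3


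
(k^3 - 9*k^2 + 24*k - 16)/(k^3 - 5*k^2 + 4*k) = (k - 4)/k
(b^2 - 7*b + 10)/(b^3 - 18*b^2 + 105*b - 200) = (b - 2)/(b^2 - 13*b + 40)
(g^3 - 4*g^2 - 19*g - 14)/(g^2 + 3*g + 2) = g - 7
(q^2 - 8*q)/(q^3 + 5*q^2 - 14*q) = (q - 8)/(q^2 + 5*q - 14)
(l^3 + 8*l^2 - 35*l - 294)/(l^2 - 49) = (l^2 + l - 42)/(l - 7)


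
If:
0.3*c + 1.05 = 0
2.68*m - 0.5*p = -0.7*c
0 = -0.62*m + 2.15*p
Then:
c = -3.50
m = 0.97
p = 0.28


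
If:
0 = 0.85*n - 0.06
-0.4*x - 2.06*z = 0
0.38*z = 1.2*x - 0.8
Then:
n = 0.07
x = 0.63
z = -0.12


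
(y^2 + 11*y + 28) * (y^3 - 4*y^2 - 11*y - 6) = y^5 + 7*y^4 - 27*y^3 - 239*y^2 - 374*y - 168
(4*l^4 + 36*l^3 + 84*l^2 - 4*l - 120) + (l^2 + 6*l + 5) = 4*l^4 + 36*l^3 + 85*l^2 + 2*l - 115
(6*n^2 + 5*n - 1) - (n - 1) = 6*n^2 + 4*n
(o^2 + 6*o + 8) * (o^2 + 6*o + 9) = o^4 + 12*o^3 + 53*o^2 + 102*o + 72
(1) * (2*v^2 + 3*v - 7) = 2*v^2 + 3*v - 7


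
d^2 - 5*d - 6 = (d - 6)*(d + 1)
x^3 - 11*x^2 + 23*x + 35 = (x - 7)*(x - 5)*(x + 1)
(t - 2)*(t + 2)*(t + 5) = t^3 + 5*t^2 - 4*t - 20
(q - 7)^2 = q^2 - 14*q + 49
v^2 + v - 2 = (v - 1)*(v + 2)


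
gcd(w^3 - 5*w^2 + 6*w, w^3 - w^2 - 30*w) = w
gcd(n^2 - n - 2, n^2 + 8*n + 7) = n + 1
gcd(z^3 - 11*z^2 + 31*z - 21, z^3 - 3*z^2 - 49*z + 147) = z^2 - 10*z + 21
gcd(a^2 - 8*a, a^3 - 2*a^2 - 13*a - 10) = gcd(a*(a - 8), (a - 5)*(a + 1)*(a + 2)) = 1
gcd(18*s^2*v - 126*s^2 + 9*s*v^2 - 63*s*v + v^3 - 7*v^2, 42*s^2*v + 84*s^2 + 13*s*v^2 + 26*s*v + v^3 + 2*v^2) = 6*s + v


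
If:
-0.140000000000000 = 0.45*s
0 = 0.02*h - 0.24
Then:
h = 12.00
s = -0.31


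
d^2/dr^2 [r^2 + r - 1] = 2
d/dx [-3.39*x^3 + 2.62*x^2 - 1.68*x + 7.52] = -10.17*x^2 + 5.24*x - 1.68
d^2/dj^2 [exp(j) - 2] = exp(j)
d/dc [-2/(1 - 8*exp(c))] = -16*exp(c)/(8*exp(c) - 1)^2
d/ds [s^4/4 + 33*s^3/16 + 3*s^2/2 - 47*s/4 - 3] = s^3 + 99*s^2/16 + 3*s - 47/4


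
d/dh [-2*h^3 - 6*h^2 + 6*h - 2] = -6*h^2 - 12*h + 6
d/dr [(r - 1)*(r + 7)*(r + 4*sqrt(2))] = 3*r^2 + 8*sqrt(2)*r + 12*r - 7 + 24*sqrt(2)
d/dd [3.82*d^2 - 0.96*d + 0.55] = 7.64*d - 0.96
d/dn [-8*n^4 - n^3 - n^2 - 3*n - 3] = -32*n^3 - 3*n^2 - 2*n - 3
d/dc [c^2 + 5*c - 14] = 2*c + 5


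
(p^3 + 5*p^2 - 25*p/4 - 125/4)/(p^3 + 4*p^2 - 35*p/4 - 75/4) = (2*p + 5)/(2*p + 3)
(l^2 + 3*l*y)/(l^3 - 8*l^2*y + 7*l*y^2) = (l + 3*y)/(l^2 - 8*l*y + 7*y^2)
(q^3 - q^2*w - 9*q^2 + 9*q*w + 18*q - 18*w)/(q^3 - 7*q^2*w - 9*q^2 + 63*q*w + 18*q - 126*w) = (q - w)/(q - 7*w)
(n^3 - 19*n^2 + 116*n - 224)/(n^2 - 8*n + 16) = (n^2 - 15*n + 56)/(n - 4)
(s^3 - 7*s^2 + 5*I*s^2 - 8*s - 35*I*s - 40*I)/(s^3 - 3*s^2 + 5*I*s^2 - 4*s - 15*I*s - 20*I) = (s - 8)/(s - 4)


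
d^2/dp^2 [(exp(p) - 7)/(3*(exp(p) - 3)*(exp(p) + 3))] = (exp(4*p) - 28*exp(3*p) + 54*exp(2*p) - 252*exp(p) + 81)*exp(p)/(3*(exp(6*p) - 27*exp(4*p) + 243*exp(2*p) - 729))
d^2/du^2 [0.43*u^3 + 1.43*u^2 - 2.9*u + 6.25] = 2.58*u + 2.86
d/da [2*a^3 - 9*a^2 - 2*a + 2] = 6*a^2 - 18*a - 2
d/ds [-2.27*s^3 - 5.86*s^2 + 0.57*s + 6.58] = -6.81*s^2 - 11.72*s + 0.57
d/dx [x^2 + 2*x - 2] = 2*x + 2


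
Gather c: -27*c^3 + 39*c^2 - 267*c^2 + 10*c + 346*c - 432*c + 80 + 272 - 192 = -27*c^3 - 228*c^2 - 76*c + 160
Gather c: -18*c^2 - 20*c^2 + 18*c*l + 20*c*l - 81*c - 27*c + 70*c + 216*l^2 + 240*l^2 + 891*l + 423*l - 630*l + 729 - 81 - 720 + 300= -38*c^2 + c*(38*l - 38) + 456*l^2 + 684*l + 228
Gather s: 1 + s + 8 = s + 9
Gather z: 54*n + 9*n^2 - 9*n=9*n^2 + 45*n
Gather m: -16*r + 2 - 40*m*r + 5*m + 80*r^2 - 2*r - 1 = m*(5 - 40*r) + 80*r^2 - 18*r + 1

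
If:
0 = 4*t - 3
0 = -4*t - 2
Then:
No Solution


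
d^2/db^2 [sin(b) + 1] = -sin(b)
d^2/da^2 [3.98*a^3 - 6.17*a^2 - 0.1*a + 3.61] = 23.88*a - 12.34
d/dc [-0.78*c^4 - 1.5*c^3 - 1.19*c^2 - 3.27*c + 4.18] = -3.12*c^3 - 4.5*c^2 - 2.38*c - 3.27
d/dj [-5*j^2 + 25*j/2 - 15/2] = 25/2 - 10*j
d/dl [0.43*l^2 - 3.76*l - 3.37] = 0.86*l - 3.76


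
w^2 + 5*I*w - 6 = (w + 2*I)*(w + 3*I)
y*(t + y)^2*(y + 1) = t^2*y^2 + t^2*y + 2*t*y^3 + 2*t*y^2 + y^4 + y^3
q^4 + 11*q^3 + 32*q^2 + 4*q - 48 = (q - 1)*(q + 2)*(q + 4)*(q + 6)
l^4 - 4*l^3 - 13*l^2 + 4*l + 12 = (l - 6)*(l - 1)*(l + 1)*(l + 2)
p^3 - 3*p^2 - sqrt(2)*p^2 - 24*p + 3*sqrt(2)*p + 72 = (p - 3)*(p - 4*sqrt(2))*(p + 3*sqrt(2))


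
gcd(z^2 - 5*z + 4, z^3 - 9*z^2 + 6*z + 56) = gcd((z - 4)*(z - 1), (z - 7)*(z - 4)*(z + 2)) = z - 4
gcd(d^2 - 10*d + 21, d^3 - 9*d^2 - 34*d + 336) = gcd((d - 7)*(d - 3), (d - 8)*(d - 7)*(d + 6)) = d - 7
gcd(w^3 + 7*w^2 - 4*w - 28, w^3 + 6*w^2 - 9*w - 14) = w^2 + 5*w - 14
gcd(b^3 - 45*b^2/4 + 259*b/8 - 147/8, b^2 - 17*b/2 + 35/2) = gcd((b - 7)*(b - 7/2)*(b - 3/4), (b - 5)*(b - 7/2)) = b - 7/2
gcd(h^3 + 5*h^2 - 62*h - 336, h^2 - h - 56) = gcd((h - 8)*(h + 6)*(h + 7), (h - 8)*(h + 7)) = h^2 - h - 56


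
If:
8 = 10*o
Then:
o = 4/5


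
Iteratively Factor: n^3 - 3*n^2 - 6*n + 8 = (n + 2)*(n^2 - 5*n + 4) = (n - 1)*(n + 2)*(n - 4)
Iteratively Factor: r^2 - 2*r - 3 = (r - 3)*(r + 1)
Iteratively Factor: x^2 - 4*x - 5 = (x + 1)*(x - 5)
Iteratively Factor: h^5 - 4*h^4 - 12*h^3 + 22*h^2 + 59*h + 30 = (h + 1)*(h^4 - 5*h^3 - 7*h^2 + 29*h + 30) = (h - 5)*(h + 1)*(h^3 - 7*h - 6) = (h - 5)*(h + 1)*(h + 2)*(h^2 - 2*h - 3) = (h - 5)*(h - 3)*(h + 1)*(h + 2)*(h + 1)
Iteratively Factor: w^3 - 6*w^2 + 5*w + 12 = (w - 4)*(w^2 - 2*w - 3) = (w - 4)*(w + 1)*(w - 3)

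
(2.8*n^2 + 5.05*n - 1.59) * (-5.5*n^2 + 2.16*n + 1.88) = -15.4*n^4 - 21.727*n^3 + 24.917*n^2 + 6.0596*n - 2.9892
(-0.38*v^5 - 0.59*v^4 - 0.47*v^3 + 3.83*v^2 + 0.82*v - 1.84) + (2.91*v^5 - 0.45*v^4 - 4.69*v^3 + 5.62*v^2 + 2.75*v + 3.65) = 2.53*v^5 - 1.04*v^4 - 5.16*v^3 + 9.45*v^2 + 3.57*v + 1.81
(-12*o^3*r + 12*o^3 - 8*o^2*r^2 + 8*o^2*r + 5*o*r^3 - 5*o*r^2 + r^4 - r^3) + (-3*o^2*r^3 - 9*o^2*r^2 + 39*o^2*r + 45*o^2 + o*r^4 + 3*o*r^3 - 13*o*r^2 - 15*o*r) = -12*o^3*r + 12*o^3 - 3*o^2*r^3 - 17*o^2*r^2 + 47*o^2*r + 45*o^2 + o*r^4 + 8*o*r^3 - 18*o*r^2 - 15*o*r + r^4 - r^3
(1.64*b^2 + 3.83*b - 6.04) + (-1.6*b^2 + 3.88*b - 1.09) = 0.0399999999999998*b^2 + 7.71*b - 7.13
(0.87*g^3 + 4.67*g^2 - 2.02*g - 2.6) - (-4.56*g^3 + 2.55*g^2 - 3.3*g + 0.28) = 5.43*g^3 + 2.12*g^2 + 1.28*g - 2.88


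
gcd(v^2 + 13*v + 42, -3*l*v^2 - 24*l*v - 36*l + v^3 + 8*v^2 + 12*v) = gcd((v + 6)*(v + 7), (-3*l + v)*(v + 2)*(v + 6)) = v + 6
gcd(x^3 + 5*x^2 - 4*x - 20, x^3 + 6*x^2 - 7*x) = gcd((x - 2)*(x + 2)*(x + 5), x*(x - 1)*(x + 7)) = 1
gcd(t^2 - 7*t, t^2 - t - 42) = t - 7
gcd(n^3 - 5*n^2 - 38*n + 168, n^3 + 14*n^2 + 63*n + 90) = n + 6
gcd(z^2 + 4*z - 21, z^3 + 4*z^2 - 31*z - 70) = z + 7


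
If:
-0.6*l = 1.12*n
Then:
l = -1.86666666666667*n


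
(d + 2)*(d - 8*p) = d^2 - 8*d*p + 2*d - 16*p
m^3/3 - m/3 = m*(m/3 + 1/3)*(m - 1)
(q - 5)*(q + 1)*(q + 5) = q^3 + q^2 - 25*q - 25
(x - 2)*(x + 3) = x^2 + x - 6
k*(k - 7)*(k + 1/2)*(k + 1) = k^4 - 11*k^3/2 - 10*k^2 - 7*k/2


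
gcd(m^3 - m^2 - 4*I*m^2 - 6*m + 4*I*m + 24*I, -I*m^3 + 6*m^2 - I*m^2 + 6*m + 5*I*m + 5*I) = 1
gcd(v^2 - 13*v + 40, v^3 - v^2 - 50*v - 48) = v - 8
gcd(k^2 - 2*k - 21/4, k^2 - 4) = 1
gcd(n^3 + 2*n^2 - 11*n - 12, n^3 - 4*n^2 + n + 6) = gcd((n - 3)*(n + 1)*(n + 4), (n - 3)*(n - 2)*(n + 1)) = n^2 - 2*n - 3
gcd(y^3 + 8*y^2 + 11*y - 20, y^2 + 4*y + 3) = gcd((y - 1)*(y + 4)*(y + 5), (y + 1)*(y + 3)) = 1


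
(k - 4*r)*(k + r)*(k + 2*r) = k^3 - k^2*r - 10*k*r^2 - 8*r^3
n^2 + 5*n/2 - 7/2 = (n - 1)*(n + 7/2)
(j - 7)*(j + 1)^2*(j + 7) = j^4 + 2*j^3 - 48*j^2 - 98*j - 49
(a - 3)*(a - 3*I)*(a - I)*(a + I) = a^4 - 3*a^3 - 3*I*a^3 + a^2 + 9*I*a^2 - 3*a - 3*I*a + 9*I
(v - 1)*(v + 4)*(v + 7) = v^3 + 10*v^2 + 17*v - 28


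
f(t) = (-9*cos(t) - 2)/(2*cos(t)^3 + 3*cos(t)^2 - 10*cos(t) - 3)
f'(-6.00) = -0.37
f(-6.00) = 1.32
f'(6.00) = 0.37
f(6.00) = 1.32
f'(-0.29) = 0.38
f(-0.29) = 1.32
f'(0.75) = -0.55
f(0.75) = 1.08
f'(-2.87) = -0.00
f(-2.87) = 0.87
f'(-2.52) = 0.06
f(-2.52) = 0.88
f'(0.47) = -0.51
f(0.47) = 1.24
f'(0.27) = -0.36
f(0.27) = 1.32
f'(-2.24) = 0.31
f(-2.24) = 0.92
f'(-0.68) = 0.56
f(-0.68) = 1.12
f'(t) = (-9*cos(t) - 2)*(6*sin(t)*cos(t)^2 + 6*sin(t)*cos(t) - 10*sin(t))/(2*cos(t)^3 + 3*cos(t)^2 - 10*cos(t) - 3)^2 + 9*sin(t)/(2*cos(t)^3 + 3*cos(t)^2 - 10*cos(t) - 3) = -(39*cos(t) + 39*cos(2*t)/2 + 9*cos(3*t) + 53/2)*sin(t)/((cos(t) + 3)^2*(3*cos(t) - cos(2*t))^2)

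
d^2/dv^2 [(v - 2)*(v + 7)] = 2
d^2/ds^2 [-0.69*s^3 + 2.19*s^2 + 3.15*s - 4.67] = 4.38 - 4.14*s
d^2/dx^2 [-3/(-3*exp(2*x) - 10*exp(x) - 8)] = 6*(4*(3*exp(x) + 5)^2*exp(x) - (6*exp(x) + 5)*(3*exp(2*x) + 10*exp(x) + 8))*exp(x)/(3*exp(2*x) + 10*exp(x) + 8)^3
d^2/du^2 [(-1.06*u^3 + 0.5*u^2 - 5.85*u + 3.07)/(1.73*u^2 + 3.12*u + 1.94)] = (-3.5527136788005e-15*u^5 + 1.4210854715202e-14*u^4 - 53.9363140000001*u^3 + 6.56480999999997*u^2 + 193.289916*u + 113.743508)/(5.177717*u^6 + 28.013544*u^5 + 67.940214*u^4 + 93.199392*u^3 + 76.187292*u^2 + 35.227296*u + 7.301384)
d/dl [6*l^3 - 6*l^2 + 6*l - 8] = 18*l^2 - 12*l + 6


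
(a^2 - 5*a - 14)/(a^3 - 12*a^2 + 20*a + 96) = (a - 7)/(a^2 - 14*a + 48)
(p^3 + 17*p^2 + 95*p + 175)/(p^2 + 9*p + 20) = (p^2 + 12*p + 35)/(p + 4)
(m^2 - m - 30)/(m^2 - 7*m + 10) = (m^2 - m - 30)/(m^2 - 7*m + 10)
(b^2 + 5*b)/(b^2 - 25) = b/(b - 5)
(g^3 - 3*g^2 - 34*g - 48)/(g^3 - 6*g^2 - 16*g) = (g + 3)/g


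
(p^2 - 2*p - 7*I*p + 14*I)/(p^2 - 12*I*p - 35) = (p - 2)/(p - 5*I)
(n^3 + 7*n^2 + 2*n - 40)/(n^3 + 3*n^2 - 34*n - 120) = (n - 2)/(n - 6)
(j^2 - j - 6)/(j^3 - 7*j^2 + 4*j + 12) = (j^2 - j - 6)/(j^3 - 7*j^2 + 4*j + 12)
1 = 1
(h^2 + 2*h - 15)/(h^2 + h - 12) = (h + 5)/(h + 4)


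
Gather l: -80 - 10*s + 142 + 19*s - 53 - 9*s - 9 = 0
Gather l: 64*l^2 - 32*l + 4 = 64*l^2 - 32*l + 4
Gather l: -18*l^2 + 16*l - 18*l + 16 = -18*l^2 - 2*l + 16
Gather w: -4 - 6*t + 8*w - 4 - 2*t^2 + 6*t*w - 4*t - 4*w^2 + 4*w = -2*t^2 - 10*t - 4*w^2 + w*(6*t + 12) - 8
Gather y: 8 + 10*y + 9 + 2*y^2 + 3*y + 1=2*y^2 + 13*y + 18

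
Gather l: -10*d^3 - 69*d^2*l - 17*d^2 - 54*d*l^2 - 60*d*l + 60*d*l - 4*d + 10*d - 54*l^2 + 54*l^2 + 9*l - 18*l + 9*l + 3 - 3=-10*d^3 - 69*d^2*l - 17*d^2 - 54*d*l^2 + 6*d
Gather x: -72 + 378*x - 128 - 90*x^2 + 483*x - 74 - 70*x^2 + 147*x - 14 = -160*x^2 + 1008*x - 288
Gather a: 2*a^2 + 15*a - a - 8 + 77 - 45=2*a^2 + 14*a + 24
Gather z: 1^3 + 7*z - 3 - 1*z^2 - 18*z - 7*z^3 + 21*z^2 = -7*z^3 + 20*z^2 - 11*z - 2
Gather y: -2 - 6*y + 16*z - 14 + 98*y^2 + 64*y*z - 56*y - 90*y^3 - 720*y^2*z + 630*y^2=-90*y^3 + y^2*(728 - 720*z) + y*(64*z - 62) + 16*z - 16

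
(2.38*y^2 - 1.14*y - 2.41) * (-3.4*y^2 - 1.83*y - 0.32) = -8.092*y^4 - 0.479400000000001*y^3 + 9.5186*y^2 + 4.7751*y + 0.7712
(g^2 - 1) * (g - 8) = g^3 - 8*g^2 - g + 8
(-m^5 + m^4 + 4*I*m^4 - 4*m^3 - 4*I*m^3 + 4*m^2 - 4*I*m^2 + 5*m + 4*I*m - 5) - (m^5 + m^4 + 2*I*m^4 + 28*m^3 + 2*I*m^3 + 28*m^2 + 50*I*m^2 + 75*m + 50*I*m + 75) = -2*m^5 + 2*I*m^4 - 32*m^3 - 6*I*m^3 - 24*m^2 - 54*I*m^2 - 70*m - 46*I*m - 80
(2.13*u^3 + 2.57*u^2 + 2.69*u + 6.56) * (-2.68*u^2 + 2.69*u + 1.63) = -5.7084*u^5 - 1.1579*u^4 + 3.176*u^3 - 6.1556*u^2 + 22.0311*u + 10.6928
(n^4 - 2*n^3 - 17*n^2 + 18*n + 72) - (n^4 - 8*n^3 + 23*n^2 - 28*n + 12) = 6*n^3 - 40*n^2 + 46*n + 60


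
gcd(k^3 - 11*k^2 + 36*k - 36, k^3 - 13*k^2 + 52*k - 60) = k^2 - 8*k + 12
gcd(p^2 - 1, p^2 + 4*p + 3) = p + 1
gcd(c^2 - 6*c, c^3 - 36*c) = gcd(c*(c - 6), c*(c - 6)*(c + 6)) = c^2 - 6*c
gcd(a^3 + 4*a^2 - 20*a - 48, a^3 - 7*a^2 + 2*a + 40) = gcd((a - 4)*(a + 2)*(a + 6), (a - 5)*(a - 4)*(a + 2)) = a^2 - 2*a - 8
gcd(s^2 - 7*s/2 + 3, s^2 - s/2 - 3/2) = s - 3/2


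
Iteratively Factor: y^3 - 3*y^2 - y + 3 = (y - 1)*(y^2 - 2*y - 3) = (y - 3)*(y - 1)*(y + 1)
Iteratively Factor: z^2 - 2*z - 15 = (z - 5)*(z + 3)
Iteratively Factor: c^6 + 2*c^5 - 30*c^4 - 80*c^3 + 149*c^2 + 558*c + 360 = (c + 4)*(c^5 - 2*c^4 - 22*c^3 + 8*c^2 + 117*c + 90) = (c + 1)*(c + 4)*(c^4 - 3*c^3 - 19*c^2 + 27*c + 90) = (c + 1)*(c + 2)*(c + 4)*(c^3 - 5*c^2 - 9*c + 45) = (c + 1)*(c + 2)*(c + 3)*(c + 4)*(c^2 - 8*c + 15) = (c - 5)*(c + 1)*(c + 2)*(c + 3)*(c + 4)*(c - 3)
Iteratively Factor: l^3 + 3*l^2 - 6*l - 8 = (l + 4)*(l^2 - l - 2) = (l - 2)*(l + 4)*(l + 1)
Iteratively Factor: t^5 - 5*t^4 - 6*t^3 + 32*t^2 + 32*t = (t + 1)*(t^4 - 6*t^3 + 32*t) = t*(t + 1)*(t^3 - 6*t^2 + 32) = t*(t + 1)*(t + 2)*(t^2 - 8*t + 16) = t*(t - 4)*(t + 1)*(t + 2)*(t - 4)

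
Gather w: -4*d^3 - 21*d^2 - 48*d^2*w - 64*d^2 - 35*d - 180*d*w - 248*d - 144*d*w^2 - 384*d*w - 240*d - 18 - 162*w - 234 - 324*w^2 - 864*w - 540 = -4*d^3 - 85*d^2 - 523*d + w^2*(-144*d - 324) + w*(-48*d^2 - 564*d - 1026) - 792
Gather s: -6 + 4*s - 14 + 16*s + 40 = 20*s + 20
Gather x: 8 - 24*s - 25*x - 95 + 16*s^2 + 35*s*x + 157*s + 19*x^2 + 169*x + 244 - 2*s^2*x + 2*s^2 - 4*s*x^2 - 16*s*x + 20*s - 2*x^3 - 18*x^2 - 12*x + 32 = 18*s^2 + 153*s - 2*x^3 + x^2*(1 - 4*s) + x*(-2*s^2 + 19*s + 132) + 189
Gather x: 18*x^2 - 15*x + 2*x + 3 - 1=18*x^2 - 13*x + 2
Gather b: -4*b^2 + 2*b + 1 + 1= -4*b^2 + 2*b + 2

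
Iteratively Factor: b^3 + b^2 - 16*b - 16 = (b + 1)*(b^2 - 16) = (b + 1)*(b + 4)*(b - 4)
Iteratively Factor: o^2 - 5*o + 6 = (o - 3)*(o - 2)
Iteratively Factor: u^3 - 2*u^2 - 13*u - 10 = (u - 5)*(u^2 + 3*u + 2) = (u - 5)*(u + 1)*(u + 2)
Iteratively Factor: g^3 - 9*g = (g - 3)*(g^2 + 3*g) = g*(g - 3)*(g + 3)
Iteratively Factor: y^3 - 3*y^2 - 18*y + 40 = (y + 4)*(y^2 - 7*y + 10) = (y - 2)*(y + 4)*(y - 5)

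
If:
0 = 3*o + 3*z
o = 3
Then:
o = 3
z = -3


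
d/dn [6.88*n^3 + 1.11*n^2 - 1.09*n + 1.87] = 20.64*n^2 + 2.22*n - 1.09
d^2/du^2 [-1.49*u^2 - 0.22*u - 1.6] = -2.98000000000000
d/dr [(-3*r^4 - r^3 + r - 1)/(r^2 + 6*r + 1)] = (-6*r^5 - 55*r^4 - 24*r^3 - 4*r^2 + 2*r + 7)/(r^4 + 12*r^3 + 38*r^2 + 12*r + 1)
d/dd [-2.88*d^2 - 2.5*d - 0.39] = -5.76*d - 2.5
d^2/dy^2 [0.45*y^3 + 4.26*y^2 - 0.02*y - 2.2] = 2.7*y + 8.52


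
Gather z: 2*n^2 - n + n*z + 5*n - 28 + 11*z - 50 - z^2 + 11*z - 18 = 2*n^2 + 4*n - z^2 + z*(n + 22) - 96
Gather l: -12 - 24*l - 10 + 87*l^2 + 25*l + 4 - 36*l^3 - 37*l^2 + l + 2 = -36*l^3 + 50*l^2 + 2*l - 16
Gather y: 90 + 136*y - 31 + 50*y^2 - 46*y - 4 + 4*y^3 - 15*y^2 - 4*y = 4*y^3 + 35*y^2 + 86*y + 55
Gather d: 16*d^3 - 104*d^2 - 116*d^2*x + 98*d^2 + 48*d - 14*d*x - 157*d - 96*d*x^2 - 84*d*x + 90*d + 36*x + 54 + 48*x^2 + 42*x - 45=16*d^3 + d^2*(-116*x - 6) + d*(-96*x^2 - 98*x - 19) + 48*x^2 + 78*x + 9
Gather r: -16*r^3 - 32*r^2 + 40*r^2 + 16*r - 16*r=-16*r^3 + 8*r^2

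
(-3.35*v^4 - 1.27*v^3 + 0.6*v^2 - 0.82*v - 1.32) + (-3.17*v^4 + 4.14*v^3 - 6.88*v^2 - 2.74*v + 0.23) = -6.52*v^4 + 2.87*v^3 - 6.28*v^2 - 3.56*v - 1.09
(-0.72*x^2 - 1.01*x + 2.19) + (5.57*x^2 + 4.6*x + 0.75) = 4.85*x^2 + 3.59*x + 2.94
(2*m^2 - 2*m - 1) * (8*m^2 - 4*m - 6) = 16*m^4 - 24*m^3 - 12*m^2 + 16*m + 6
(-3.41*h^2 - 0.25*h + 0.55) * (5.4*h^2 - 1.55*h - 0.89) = -18.414*h^4 + 3.9355*h^3 + 6.3924*h^2 - 0.63*h - 0.4895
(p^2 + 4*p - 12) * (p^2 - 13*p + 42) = p^4 - 9*p^3 - 22*p^2 + 324*p - 504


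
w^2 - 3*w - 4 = (w - 4)*(w + 1)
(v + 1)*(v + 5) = v^2 + 6*v + 5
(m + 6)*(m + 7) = m^2 + 13*m + 42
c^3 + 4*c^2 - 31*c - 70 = (c - 5)*(c + 2)*(c + 7)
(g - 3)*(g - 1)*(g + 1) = g^3 - 3*g^2 - g + 3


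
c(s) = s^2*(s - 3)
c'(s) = s^2 + 2*s*(s - 3)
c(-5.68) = -280.04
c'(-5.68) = 130.87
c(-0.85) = -2.78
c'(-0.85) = 7.27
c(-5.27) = -229.68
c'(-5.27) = 114.94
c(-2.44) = -32.39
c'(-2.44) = 32.50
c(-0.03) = -0.00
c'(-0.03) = 0.18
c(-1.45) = -9.36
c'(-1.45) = 15.01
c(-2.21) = -25.45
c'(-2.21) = 27.91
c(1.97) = -4.00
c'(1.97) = -0.18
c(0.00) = 0.00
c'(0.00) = 0.00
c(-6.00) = -324.00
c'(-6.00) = 144.00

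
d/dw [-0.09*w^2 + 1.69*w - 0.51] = 1.69 - 0.18*w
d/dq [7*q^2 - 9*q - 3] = 14*q - 9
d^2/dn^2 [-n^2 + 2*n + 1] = -2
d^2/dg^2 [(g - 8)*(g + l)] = 2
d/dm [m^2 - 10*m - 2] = 2*m - 10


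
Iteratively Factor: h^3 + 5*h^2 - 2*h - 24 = (h + 3)*(h^2 + 2*h - 8) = (h - 2)*(h + 3)*(h + 4)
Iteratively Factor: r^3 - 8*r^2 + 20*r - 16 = (r - 2)*(r^2 - 6*r + 8) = (r - 4)*(r - 2)*(r - 2)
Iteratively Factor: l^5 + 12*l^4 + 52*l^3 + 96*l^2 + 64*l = (l + 4)*(l^4 + 8*l^3 + 20*l^2 + 16*l) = (l + 2)*(l + 4)*(l^3 + 6*l^2 + 8*l) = l*(l + 2)*(l + 4)*(l^2 + 6*l + 8) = l*(l + 2)*(l + 4)^2*(l + 2)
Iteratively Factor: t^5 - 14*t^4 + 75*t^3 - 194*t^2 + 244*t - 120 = (t - 2)*(t^4 - 12*t^3 + 51*t^2 - 92*t + 60) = (t - 2)^2*(t^3 - 10*t^2 + 31*t - 30) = (t - 3)*(t - 2)^2*(t^2 - 7*t + 10) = (t - 5)*(t - 3)*(t - 2)^2*(t - 2)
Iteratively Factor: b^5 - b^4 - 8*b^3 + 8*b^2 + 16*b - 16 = (b - 2)*(b^4 + b^3 - 6*b^2 - 4*b + 8) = (b - 2)^2*(b^3 + 3*b^2 - 4) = (b - 2)^2*(b - 1)*(b^2 + 4*b + 4) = (b - 2)^2*(b - 1)*(b + 2)*(b + 2)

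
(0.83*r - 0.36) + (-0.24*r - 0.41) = 0.59*r - 0.77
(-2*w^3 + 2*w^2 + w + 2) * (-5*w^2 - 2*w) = 10*w^5 - 6*w^4 - 9*w^3 - 12*w^2 - 4*w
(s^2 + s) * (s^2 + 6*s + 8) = s^4 + 7*s^3 + 14*s^2 + 8*s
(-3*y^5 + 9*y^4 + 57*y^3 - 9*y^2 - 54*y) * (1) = -3*y^5 + 9*y^4 + 57*y^3 - 9*y^2 - 54*y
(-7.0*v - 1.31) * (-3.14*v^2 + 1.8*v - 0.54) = 21.98*v^3 - 8.4866*v^2 + 1.422*v + 0.7074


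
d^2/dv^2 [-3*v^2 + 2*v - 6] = -6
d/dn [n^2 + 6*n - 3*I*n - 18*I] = 2*n + 6 - 3*I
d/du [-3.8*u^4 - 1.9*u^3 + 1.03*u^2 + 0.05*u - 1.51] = -15.2*u^3 - 5.7*u^2 + 2.06*u + 0.05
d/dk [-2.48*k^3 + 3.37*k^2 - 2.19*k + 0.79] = -7.44*k^2 + 6.74*k - 2.19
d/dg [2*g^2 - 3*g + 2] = 4*g - 3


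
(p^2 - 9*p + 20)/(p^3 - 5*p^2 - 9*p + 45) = (p - 4)/(p^2 - 9)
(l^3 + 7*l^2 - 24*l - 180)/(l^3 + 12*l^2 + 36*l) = (l - 5)/l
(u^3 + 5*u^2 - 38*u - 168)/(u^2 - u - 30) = (u^2 + 11*u + 28)/(u + 5)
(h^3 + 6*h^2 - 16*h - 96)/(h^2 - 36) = (h^2 - 16)/(h - 6)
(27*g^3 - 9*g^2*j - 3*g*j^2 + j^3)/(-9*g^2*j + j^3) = (-3*g + j)/j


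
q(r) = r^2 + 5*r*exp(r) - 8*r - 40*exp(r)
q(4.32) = -1399.37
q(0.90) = -93.71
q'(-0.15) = -39.07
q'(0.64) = -67.03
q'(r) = 5*r*exp(r) + 2*r - 35*exp(r) - 8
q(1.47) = -151.60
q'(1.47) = -125.32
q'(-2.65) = -16.71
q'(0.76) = -73.19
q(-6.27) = 89.34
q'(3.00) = -403.71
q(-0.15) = -33.85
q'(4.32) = -1006.89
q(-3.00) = 30.26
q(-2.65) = 24.46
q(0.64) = -74.50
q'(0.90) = -81.22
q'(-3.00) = -16.49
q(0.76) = -82.91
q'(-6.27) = -20.67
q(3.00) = -517.14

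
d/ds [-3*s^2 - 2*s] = -6*s - 2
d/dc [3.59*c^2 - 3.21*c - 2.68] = 7.18*c - 3.21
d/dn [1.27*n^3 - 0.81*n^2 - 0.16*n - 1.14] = 3.81*n^2 - 1.62*n - 0.16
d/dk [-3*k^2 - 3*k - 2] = -6*k - 3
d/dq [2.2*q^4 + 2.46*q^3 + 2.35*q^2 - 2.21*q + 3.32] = 8.8*q^3 + 7.38*q^2 + 4.7*q - 2.21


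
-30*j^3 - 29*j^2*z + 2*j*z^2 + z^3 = (-5*j + z)*(j + z)*(6*j + z)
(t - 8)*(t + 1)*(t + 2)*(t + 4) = t^4 - t^3 - 42*t^2 - 104*t - 64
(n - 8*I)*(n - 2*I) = n^2 - 10*I*n - 16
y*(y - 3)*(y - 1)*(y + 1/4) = y^4 - 15*y^3/4 + 2*y^2 + 3*y/4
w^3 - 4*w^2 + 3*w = w*(w - 3)*(w - 1)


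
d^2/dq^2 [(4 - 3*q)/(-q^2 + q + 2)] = 2*((7 - 9*q)*(-q^2 + q + 2) - (2*q - 1)^2*(3*q - 4))/(-q^2 + q + 2)^3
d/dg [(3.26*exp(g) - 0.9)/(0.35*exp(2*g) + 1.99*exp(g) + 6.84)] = (-1.141*exp(2*g) + 0.63*exp(g) + 24.0894)*exp(g)/(0.1225*exp(4*g) + 1.393*exp(3*g) + 8.7481*exp(2*g) + 27.2232*exp(g) + 46.7856)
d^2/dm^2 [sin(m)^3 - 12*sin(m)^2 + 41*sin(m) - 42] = -9*sin(m)^3 + 48*sin(m)^2 - 35*sin(m) - 24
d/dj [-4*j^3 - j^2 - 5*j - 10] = -12*j^2 - 2*j - 5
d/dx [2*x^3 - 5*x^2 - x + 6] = 6*x^2 - 10*x - 1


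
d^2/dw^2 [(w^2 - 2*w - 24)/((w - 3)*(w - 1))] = 2*(2*w^3 - 81*w^2 + 306*w - 327)/(w^6 - 12*w^5 + 57*w^4 - 136*w^3 + 171*w^2 - 108*w + 27)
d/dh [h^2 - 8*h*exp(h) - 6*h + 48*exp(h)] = -8*h*exp(h) + 2*h + 40*exp(h) - 6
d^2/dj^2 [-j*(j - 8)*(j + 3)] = 10 - 6*j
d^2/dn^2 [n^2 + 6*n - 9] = 2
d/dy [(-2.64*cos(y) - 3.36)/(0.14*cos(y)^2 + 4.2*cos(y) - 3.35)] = (0.3696*sin(y)^2 - 0.940799999999999*cos(y) - 23.3256)*sin(y)/(0.14*cos(y)^2 + 4.2*cos(y) - 3.35)^2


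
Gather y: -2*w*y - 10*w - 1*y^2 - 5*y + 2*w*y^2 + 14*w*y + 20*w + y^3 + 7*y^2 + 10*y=10*w + y^3 + y^2*(2*w + 6) + y*(12*w + 5)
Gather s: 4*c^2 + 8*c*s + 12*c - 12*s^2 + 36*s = 4*c^2 + 12*c - 12*s^2 + s*(8*c + 36)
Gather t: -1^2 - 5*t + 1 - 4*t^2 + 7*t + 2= -4*t^2 + 2*t + 2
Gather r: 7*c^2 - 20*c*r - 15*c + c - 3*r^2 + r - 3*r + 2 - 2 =7*c^2 - 14*c - 3*r^2 + r*(-20*c - 2)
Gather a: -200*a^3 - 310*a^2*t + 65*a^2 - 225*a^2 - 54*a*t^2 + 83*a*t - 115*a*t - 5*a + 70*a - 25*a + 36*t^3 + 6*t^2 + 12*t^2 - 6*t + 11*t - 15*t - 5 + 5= -200*a^3 + a^2*(-310*t - 160) + a*(-54*t^2 - 32*t + 40) + 36*t^3 + 18*t^2 - 10*t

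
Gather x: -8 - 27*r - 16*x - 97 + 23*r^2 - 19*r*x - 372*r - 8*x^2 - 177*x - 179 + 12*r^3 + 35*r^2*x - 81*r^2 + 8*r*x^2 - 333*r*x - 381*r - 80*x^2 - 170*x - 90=12*r^3 - 58*r^2 - 780*r + x^2*(8*r - 88) + x*(35*r^2 - 352*r - 363) - 374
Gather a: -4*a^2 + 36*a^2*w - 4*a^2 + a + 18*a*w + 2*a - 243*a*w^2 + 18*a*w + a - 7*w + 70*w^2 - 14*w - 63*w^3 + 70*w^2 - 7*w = a^2*(36*w - 8) + a*(-243*w^2 + 36*w + 4) - 63*w^3 + 140*w^2 - 28*w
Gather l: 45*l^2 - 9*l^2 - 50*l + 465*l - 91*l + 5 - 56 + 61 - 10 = 36*l^2 + 324*l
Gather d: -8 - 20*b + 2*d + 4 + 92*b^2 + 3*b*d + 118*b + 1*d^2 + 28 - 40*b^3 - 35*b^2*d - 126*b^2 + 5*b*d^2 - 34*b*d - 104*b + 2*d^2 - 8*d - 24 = -40*b^3 - 34*b^2 - 6*b + d^2*(5*b + 3) + d*(-35*b^2 - 31*b - 6)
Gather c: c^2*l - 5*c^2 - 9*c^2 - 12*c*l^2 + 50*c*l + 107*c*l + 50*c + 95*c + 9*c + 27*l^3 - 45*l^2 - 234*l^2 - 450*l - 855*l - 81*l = c^2*(l - 14) + c*(-12*l^2 + 157*l + 154) + 27*l^3 - 279*l^2 - 1386*l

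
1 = 1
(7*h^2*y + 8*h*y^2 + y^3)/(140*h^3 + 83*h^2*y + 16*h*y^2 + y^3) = y*(h + y)/(20*h^2 + 9*h*y + y^2)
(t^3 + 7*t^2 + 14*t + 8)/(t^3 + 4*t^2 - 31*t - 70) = (t^2 + 5*t + 4)/(t^2 + 2*t - 35)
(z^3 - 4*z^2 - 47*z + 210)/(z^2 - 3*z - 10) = (z^2 + z - 42)/(z + 2)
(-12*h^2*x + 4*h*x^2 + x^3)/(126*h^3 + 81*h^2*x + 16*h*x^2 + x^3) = x*(-2*h + x)/(21*h^2 + 10*h*x + x^2)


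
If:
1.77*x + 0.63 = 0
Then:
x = -0.36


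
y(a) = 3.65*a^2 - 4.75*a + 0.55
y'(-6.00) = -48.55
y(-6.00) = 160.45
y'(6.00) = 39.05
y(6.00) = 103.45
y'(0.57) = -0.59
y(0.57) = -0.97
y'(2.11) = 10.65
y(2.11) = 6.78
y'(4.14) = 25.47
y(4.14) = 43.44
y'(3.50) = 20.80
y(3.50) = 28.64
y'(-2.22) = -20.96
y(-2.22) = 29.08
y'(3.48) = 20.65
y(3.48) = 28.22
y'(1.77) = 8.17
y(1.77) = 3.58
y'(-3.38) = -29.42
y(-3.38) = 58.30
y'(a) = 7.3*a - 4.75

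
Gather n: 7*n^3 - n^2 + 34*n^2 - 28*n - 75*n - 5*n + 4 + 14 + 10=7*n^3 + 33*n^2 - 108*n + 28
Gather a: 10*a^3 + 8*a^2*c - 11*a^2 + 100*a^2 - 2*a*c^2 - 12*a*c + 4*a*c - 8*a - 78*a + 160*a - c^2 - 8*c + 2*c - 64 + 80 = 10*a^3 + a^2*(8*c + 89) + a*(-2*c^2 - 8*c + 74) - c^2 - 6*c + 16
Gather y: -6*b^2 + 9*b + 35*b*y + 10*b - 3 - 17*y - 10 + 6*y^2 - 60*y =-6*b^2 + 19*b + 6*y^2 + y*(35*b - 77) - 13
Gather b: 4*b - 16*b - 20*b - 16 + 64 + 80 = 128 - 32*b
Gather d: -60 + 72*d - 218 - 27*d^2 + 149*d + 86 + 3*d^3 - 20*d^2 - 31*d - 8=3*d^3 - 47*d^2 + 190*d - 200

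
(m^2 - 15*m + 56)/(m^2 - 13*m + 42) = (m - 8)/(m - 6)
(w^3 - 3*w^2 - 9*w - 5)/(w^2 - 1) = (w^2 - 4*w - 5)/(w - 1)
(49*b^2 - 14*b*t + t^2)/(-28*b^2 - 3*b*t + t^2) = (-7*b + t)/(4*b + t)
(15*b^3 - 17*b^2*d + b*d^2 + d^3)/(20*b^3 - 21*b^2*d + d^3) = (3*b - d)/(4*b - d)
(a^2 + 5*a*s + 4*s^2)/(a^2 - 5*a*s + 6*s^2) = (a^2 + 5*a*s + 4*s^2)/(a^2 - 5*a*s + 6*s^2)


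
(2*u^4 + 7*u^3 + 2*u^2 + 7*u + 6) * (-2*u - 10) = -4*u^5 - 34*u^4 - 74*u^3 - 34*u^2 - 82*u - 60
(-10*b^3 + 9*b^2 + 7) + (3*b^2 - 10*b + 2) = -10*b^3 + 12*b^2 - 10*b + 9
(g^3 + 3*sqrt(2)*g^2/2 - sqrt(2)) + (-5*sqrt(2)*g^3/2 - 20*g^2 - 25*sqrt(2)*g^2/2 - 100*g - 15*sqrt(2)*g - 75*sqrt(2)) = -5*sqrt(2)*g^3/2 + g^3 - 20*g^2 - 11*sqrt(2)*g^2 - 100*g - 15*sqrt(2)*g - 76*sqrt(2)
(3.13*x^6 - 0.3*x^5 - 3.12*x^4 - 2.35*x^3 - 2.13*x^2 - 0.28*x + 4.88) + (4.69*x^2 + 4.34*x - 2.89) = 3.13*x^6 - 0.3*x^5 - 3.12*x^4 - 2.35*x^3 + 2.56*x^2 + 4.06*x + 1.99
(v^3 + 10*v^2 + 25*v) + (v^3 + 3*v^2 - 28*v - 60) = 2*v^3 + 13*v^2 - 3*v - 60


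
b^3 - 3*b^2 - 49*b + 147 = (b - 7)*(b - 3)*(b + 7)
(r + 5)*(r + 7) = r^2 + 12*r + 35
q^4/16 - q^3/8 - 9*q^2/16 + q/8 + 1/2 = (q/4 + 1/4)*(q/4 + 1/2)*(q - 4)*(q - 1)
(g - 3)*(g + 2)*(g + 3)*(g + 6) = g^4 + 8*g^3 + 3*g^2 - 72*g - 108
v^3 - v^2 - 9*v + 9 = (v - 3)*(v - 1)*(v + 3)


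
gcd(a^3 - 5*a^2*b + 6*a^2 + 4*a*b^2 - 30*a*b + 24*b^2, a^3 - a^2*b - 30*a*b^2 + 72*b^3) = a - 4*b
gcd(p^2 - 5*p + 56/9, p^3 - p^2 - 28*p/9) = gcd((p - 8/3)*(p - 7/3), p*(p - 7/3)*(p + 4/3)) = p - 7/3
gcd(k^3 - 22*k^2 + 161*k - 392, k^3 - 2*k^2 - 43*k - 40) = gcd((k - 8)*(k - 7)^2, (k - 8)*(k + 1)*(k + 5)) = k - 8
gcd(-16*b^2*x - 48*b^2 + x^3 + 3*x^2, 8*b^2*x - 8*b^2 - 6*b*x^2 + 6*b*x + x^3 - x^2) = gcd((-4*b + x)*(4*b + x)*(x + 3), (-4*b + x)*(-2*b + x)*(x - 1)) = -4*b + x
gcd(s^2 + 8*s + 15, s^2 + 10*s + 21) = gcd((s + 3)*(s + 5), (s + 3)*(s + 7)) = s + 3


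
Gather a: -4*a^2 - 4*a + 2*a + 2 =-4*a^2 - 2*a + 2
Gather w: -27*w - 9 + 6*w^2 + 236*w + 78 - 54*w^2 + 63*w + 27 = -48*w^2 + 272*w + 96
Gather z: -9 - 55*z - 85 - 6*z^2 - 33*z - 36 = -6*z^2 - 88*z - 130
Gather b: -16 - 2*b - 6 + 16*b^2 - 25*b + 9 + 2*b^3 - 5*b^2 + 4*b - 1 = 2*b^3 + 11*b^2 - 23*b - 14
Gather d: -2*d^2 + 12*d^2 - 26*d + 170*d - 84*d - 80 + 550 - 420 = 10*d^2 + 60*d + 50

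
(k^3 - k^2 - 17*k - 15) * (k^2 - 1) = k^5 - k^4 - 18*k^3 - 14*k^2 + 17*k + 15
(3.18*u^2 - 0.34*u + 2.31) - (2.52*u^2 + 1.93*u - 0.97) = 0.66*u^2 - 2.27*u + 3.28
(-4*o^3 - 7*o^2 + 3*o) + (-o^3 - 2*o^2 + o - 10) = -5*o^3 - 9*o^2 + 4*o - 10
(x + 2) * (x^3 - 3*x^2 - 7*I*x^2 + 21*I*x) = x^4 - x^3 - 7*I*x^3 - 6*x^2 + 7*I*x^2 + 42*I*x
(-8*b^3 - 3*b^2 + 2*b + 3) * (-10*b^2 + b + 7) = 80*b^5 + 22*b^4 - 79*b^3 - 49*b^2 + 17*b + 21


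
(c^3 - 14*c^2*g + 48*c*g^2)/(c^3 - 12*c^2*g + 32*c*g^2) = (c - 6*g)/(c - 4*g)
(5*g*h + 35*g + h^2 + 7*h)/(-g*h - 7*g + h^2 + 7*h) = (-5*g - h)/(g - h)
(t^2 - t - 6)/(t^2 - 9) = (t + 2)/(t + 3)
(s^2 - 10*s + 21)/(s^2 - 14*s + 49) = (s - 3)/(s - 7)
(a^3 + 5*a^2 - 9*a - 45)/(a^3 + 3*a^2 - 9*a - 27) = (a + 5)/(a + 3)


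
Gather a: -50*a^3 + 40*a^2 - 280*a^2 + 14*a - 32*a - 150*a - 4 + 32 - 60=-50*a^3 - 240*a^2 - 168*a - 32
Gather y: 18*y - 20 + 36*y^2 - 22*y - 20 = 36*y^2 - 4*y - 40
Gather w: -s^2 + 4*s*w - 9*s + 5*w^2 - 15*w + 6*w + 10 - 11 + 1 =-s^2 - 9*s + 5*w^2 + w*(4*s - 9)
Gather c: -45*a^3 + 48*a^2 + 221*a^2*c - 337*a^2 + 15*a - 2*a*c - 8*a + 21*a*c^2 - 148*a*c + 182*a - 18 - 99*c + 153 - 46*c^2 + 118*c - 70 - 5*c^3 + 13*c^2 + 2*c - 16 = -45*a^3 - 289*a^2 + 189*a - 5*c^3 + c^2*(21*a - 33) + c*(221*a^2 - 150*a + 21) + 49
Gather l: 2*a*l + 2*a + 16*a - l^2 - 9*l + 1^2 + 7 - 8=18*a - l^2 + l*(2*a - 9)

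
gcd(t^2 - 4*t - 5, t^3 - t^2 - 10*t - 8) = t + 1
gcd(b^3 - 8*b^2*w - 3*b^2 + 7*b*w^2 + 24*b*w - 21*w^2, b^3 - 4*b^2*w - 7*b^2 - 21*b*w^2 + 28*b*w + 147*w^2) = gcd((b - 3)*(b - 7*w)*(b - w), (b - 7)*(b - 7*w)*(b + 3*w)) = -b + 7*w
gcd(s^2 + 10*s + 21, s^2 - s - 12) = s + 3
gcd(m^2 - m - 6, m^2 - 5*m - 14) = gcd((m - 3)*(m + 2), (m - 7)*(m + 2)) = m + 2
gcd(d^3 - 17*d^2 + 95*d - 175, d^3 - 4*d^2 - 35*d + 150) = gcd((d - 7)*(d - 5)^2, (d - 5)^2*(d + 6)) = d^2 - 10*d + 25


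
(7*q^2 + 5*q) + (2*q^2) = 9*q^2 + 5*q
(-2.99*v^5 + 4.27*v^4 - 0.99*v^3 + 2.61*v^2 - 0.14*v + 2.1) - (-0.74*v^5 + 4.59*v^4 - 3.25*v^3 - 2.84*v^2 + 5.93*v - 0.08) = -2.25*v^5 - 0.32*v^4 + 2.26*v^3 + 5.45*v^2 - 6.07*v + 2.18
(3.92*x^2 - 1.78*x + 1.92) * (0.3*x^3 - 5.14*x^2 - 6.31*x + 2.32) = 1.176*x^5 - 20.6828*x^4 - 15.01*x^3 + 10.4574*x^2 - 16.2448*x + 4.4544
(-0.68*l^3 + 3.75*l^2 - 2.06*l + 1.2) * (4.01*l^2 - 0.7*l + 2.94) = -2.7268*l^5 + 15.5135*l^4 - 12.8848*l^3 + 17.279*l^2 - 6.8964*l + 3.528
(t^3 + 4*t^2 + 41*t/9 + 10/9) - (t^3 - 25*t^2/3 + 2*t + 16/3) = 37*t^2/3 + 23*t/9 - 38/9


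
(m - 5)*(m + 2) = m^2 - 3*m - 10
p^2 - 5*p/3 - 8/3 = (p - 8/3)*(p + 1)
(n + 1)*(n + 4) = n^2 + 5*n + 4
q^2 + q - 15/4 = (q - 3/2)*(q + 5/2)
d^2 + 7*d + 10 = (d + 2)*(d + 5)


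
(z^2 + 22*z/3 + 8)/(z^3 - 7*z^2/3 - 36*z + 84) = (3*z + 4)/(3*z^2 - 25*z + 42)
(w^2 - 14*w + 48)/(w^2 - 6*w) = (w - 8)/w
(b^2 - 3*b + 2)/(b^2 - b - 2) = (b - 1)/(b + 1)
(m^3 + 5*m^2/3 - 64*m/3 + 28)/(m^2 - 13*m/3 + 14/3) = m + 6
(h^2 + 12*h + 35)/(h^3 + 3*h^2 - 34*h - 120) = (h + 7)/(h^2 - 2*h - 24)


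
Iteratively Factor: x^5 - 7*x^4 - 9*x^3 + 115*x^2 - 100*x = (x)*(x^4 - 7*x^3 - 9*x^2 + 115*x - 100) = x*(x + 4)*(x^3 - 11*x^2 + 35*x - 25) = x*(x - 1)*(x + 4)*(x^2 - 10*x + 25) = x*(x - 5)*(x - 1)*(x + 4)*(x - 5)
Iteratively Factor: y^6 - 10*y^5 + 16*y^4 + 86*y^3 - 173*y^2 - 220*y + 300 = (y - 1)*(y^5 - 9*y^4 + 7*y^3 + 93*y^2 - 80*y - 300) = (y - 3)*(y - 1)*(y^4 - 6*y^3 - 11*y^2 + 60*y + 100) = (y - 3)*(y - 1)*(y + 2)*(y^3 - 8*y^2 + 5*y + 50) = (y - 5)*(y - 3)*(y - 1)*(y + 2)*(y^2 - 3*y - 10) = (y - 5)^2*(y - 3)*(y - 1)*(y + 2)*(y + 2)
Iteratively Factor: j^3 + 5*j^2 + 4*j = (j)*(j^2 + 5*j + 4) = j*(j + 1)*(j + 4)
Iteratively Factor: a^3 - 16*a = (a)*(a^2 - 16) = a*(a - 4)*(a + 4)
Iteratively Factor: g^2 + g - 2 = (g - 1)*(g + 2)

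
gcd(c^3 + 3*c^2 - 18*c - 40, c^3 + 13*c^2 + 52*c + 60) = c^2 + 7*c + 10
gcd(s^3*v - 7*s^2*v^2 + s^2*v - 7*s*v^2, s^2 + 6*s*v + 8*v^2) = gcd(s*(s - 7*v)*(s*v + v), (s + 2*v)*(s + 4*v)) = 1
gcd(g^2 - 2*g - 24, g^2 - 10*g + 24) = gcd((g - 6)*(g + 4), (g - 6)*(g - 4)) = g - 6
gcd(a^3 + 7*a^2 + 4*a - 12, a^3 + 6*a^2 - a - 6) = a^2 + 5*a - 6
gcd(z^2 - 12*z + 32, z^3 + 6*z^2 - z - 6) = 1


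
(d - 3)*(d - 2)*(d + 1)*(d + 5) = d^4 + d^3 - 19*d^2 + 11*d + 30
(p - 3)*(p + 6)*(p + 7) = p^3 + 10*p^2 + 3*p - 126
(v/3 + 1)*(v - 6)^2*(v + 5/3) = v^4/3 - 22*v^3/9 - 5*v^2 + 36*v + 60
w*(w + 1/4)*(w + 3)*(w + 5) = w^4 + 33*w^3/4 + 17*w^2 + 15*w/4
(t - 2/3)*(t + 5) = t^2 + 13*t/3 - 10/3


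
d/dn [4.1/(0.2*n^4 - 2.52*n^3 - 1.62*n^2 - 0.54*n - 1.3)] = (-3.28*n^3 + 30.996*n^2 + 13.284*n + 2.214)/(-0.2*n^4 + 2.52*n^3 + 1.62*n^2 + 0.54*n + 1.3)^2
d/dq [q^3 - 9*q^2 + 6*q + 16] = 3*q^2 - 18*q + 6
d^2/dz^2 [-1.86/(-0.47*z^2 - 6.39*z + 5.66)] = (-0.821748*z^2 - 11.172276*z + 1.86*(0.94*z + 6.39)*(1.88*z + 12.78) + 9.895944)/(0.47*z^2 + 6.39*z - 5.66)^3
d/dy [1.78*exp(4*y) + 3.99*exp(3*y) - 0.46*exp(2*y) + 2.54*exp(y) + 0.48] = (7.12*exp(3*y) + 11.97*exp(2*y) - 0.92*exp(y) + 2.54)*exp(y)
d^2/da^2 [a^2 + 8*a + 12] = 2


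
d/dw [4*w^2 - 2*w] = 8*w - 2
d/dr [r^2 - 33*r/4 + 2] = 2*r - 33/4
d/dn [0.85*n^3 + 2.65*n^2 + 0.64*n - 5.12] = 2.55*n^2 + 5.3*n + 0.64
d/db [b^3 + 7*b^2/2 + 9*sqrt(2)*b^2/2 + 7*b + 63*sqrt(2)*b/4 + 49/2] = 3*b^2 + 7*b + 9*sqrt(2)*b + 7 + 63*sqrt(2)/4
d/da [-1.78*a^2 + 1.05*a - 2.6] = 1.05 - 3.56*a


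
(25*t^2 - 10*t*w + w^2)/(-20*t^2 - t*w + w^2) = (-5*t + w)/(4*t + w)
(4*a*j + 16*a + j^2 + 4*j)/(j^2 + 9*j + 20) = (4*a + j)/(j + 5)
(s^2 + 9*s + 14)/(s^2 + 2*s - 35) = (s + 2)/(s - 5)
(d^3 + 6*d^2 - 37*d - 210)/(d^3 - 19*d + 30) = (d^2 + d - 42)/(d^2 - 5*d + 6)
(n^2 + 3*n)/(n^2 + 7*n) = (n + 3)/(n + 7)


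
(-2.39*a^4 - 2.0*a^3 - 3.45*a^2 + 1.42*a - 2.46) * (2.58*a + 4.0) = -6.1662*a^5 - 14.72*a^4 - 16.901*a^3 - 10.1364*a^2 - 0.6668*a - 9.84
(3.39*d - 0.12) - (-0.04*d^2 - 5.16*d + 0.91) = 0.04*d^2 + 8.55*d - 1.03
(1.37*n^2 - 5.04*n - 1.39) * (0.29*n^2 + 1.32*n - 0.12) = 0.3973*n^4 + 0.3468*n^3 - 7.2203*n^2 - 1.23*n + 0.1668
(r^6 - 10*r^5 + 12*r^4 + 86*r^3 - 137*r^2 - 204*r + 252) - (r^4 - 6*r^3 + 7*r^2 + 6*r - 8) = r^6 - 10*r^5 + 11*r^4 + 92*r^3 - 144*r^2 - 210*r + 260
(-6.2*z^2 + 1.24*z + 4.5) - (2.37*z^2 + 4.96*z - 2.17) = -8.57*z^2 - 3.72*z + 6.67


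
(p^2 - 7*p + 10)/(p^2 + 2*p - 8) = (p - 5)/(p + 4)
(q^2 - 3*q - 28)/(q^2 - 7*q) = (q + 4)/q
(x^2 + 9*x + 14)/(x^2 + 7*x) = (x + 2)/x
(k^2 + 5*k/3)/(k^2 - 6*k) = (k + 5/3)/(k - 6)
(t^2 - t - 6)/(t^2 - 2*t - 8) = (t - 3)/(t - 4)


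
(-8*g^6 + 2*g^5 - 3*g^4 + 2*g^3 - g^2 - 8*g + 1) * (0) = 0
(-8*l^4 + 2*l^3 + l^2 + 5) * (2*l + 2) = -16*l^5 - 12*l^4 + 6*l^3 + 2*l^2 + 10*l + 10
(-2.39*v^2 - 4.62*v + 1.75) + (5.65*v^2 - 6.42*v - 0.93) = 3.26*v^2 - 11.04*v + 0.82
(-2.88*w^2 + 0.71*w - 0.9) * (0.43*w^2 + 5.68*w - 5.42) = -1.2384*w^4 - 16.0531*w^3 + 19.2554*w^2 - 8.9602*w + 4.878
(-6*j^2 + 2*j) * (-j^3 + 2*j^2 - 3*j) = 6*j^5 - 14*j^4 + 22*j^3 - 6*j^2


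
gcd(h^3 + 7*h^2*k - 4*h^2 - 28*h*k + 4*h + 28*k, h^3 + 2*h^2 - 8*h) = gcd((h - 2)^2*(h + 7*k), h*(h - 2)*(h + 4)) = h - 2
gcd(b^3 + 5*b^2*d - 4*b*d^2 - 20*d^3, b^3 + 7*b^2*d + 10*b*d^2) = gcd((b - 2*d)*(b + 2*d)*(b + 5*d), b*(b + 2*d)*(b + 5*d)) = b^2 + 7*b*d + 10*d^2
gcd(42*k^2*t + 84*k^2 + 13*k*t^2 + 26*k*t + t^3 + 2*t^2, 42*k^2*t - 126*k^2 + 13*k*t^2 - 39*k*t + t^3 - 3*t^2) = 42*k^2 + 13*k*t + t^2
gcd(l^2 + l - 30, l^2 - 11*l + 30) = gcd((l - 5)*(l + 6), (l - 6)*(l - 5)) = l - 5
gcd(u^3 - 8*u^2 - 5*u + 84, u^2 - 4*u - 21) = u^2 - 4*u - 21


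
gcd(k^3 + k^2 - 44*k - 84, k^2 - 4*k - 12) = k + 2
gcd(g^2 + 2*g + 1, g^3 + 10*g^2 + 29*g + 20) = g + 1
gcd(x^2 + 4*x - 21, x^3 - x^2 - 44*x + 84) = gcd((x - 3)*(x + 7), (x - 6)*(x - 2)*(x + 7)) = x + 7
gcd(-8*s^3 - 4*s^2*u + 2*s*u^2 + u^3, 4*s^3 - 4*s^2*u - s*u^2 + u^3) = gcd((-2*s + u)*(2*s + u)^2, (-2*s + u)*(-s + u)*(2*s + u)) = 4*s^2 - u^2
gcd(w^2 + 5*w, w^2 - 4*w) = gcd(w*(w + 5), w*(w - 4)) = w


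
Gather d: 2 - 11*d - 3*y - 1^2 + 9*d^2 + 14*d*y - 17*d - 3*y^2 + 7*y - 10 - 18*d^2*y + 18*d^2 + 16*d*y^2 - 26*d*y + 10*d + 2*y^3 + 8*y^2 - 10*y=d^2*(27 - 18*y) + d*(16*y^2 - 12*y - 18) + 2*y^3 + 5*y^2 - 6*y - 9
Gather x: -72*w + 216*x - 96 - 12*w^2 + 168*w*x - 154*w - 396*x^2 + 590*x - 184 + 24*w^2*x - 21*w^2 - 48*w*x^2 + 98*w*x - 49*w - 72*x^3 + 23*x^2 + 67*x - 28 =-33*w^2 - 275*w - 72*x^3 + x^2*(-48*w - 373) + x*(24*w^2 + 266*w + 873) - 308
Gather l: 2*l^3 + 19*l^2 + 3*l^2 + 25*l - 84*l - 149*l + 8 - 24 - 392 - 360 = 2*l^3 + 22*l^2 - 208*l - 768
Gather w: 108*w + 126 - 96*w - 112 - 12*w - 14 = 0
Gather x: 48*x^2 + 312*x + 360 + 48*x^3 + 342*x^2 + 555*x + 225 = 48*x^3 + 390*x^2 + 867*x + 585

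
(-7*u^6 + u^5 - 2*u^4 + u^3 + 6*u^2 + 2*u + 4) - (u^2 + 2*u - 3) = -7*u^6 + u^5 - 2*u^4 + u^3 + 5*u^2 + 7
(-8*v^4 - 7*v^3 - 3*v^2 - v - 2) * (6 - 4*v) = 32*v^5 - 20*v^4 - 30*v^3 - 14*v^2 + 2*v - 12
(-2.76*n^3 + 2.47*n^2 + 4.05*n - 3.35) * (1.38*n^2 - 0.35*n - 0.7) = -3.8088*n^5 + 4.3746*n^4 + 6.6565*n^3 - 7.7695*n^2 - 1.6625*n + 2.345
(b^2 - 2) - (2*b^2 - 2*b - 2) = -b^2 + 2*b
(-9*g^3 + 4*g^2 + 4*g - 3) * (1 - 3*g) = 27*g^4 - 21*g^3 - 8*g^2 + 13*g - 3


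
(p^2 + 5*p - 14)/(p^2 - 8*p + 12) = (p + 7)/(p - 6)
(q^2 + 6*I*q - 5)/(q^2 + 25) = (q + I)/(q - 5*I)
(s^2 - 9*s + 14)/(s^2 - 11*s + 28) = (s - 2)/(s - 4)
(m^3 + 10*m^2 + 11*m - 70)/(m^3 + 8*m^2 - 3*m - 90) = (m^2 + 5*m - 14)/(m^2 + 3*m - 18)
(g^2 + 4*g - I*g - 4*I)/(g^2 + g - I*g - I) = (g + 4)/(g + 1)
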